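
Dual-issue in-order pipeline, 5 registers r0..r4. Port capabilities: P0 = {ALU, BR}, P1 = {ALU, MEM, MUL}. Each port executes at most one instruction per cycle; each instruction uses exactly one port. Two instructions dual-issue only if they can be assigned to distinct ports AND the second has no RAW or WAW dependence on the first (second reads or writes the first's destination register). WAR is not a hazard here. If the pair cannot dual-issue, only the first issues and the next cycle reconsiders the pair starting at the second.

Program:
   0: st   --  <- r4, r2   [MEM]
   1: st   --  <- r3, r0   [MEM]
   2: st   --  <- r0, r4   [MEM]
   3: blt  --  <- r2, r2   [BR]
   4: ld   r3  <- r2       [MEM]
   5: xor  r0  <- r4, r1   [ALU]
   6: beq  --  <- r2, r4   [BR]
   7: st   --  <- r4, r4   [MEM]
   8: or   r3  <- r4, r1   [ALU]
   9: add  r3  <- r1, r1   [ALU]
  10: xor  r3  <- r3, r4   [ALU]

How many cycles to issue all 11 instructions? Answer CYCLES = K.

[0] i0  st  -- no-port MEM/MEM
[1] i1  st  -- no-port MEM/MEM
[2] i2&i3  st/blt  -- dual
[3] i4&i5  ld/xor  -- dual
[4] i6&i7  beq/st  -- dual
[5] i8  or  -- WAW r3
[6] i9  add  -- RAW+WAW r3
[7] i10  xor  -- tail

CYCLES = 8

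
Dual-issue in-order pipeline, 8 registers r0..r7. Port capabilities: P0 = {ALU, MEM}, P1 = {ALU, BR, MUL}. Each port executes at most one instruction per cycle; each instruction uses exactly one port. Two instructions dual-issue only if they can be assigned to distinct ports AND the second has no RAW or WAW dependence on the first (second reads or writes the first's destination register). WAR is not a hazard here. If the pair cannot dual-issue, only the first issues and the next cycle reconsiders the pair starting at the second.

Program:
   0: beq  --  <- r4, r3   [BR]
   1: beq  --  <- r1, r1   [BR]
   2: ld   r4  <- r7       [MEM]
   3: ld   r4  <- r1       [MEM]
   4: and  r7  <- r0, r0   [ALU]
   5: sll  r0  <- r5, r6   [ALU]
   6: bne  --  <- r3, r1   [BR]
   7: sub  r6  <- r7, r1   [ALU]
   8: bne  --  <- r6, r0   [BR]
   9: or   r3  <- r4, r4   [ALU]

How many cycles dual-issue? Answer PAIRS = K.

[0] i0  beq  -- no-port BR/BR
[1] i1&i2  beq;ld  -- dual
[2] i3&i4  ld;and  -- dual
[3] i5&i6  sll;bne  -- dual
[4] i7  sub  -- RAW r6
[5] i8&i9  bne;or  -- dual

PAIRS = 4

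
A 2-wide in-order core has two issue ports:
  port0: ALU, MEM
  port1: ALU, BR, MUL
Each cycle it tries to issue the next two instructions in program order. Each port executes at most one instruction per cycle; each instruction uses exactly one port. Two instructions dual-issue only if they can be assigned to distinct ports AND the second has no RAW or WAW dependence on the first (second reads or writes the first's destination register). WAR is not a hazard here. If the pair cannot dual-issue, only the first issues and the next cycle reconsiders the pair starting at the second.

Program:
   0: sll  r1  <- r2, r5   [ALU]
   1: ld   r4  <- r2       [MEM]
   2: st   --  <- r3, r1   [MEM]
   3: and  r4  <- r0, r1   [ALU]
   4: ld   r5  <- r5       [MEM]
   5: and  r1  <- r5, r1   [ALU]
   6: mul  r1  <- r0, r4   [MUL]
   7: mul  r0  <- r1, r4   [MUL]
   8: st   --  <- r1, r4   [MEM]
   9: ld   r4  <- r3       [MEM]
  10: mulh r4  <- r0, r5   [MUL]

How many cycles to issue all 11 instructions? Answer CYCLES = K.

CYCLES = 8

0. sll ld @i0/i1  | pair
1. st and @i2/i3  | pair
2. ld @i4  | RAW r5
3. and @i5  | WAW r1
4. mul @i6  | no-port MUL/MUL
5. mul st @i7/i8  | pair
6. ld @i9  | WAW r4
7. mulh @i10  | tail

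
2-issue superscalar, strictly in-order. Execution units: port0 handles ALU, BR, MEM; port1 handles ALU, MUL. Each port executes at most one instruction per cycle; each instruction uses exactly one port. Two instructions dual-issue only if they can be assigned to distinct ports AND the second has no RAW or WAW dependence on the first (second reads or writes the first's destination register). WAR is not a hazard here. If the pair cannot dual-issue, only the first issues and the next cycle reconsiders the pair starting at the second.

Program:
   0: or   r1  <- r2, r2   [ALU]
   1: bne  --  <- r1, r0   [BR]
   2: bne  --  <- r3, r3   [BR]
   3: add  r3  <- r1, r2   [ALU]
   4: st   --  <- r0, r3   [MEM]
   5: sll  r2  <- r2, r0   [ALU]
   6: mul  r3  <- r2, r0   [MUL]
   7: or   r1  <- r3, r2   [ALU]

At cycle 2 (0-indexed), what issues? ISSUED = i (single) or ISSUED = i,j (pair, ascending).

[0] i0  or  -- RAW r1
[1] i1  bne  -- no-port BR/BR
[2] i2/i3  bne+add  -- dual
[3] i4/i5  st+sll  -- dual
[4] i6  mul  -- RAW r3
[5] i7  or  -- tail

ISSUED = 2,3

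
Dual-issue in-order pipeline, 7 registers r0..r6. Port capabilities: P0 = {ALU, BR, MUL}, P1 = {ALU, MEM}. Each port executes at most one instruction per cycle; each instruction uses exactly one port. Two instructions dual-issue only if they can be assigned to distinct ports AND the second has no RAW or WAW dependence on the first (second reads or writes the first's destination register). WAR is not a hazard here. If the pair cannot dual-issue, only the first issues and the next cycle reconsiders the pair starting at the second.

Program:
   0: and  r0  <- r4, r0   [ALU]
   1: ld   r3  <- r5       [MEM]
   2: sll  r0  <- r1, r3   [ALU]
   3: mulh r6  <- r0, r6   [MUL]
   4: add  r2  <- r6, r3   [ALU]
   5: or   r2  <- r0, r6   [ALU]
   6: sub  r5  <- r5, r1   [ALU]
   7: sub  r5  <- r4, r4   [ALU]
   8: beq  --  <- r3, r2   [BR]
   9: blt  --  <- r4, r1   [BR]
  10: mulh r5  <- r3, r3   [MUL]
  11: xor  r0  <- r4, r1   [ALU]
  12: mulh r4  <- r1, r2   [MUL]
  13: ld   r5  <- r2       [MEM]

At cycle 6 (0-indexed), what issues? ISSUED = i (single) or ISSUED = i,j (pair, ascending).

ISSUED = 9

  cy0 -> i0&i1 (and ld) 2-wide
  cy1 -> i2 (sll) RAW r0
  cy2 -> i3 (mulh) RAW r6
  cy3 -> i4 (add) WAW r2
  cy4 -> i5&i6 (or sub) 2-wide
  cy5 -> i7&i8 (sub beq) 2-wide
  cy6 -> i9 (blt) no-port BR/MUL
  cy7 -> i10&i11 (mulh xor) 2-wide
  cy8 -> i12&i13 (mulh ld) 2-wide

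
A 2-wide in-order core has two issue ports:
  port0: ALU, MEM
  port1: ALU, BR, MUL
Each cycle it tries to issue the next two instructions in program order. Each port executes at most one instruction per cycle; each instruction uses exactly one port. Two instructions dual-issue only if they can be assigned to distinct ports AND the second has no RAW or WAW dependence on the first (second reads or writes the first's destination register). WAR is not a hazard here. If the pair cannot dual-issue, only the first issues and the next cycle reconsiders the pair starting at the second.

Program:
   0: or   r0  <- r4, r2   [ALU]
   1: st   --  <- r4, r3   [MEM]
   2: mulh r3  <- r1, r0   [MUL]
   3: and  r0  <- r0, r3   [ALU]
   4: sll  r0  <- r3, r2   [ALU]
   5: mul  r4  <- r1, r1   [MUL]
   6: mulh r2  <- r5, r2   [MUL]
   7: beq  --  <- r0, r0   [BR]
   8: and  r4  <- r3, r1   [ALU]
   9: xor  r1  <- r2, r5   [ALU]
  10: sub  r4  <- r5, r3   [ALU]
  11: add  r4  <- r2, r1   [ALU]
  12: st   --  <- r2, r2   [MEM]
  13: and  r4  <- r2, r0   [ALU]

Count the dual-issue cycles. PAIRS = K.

c0: i0,i1 or/st  2-wide
c1: i2 mulh  RAW r3
c2: i3 and  WAW r0
c3: i4,i5 sll/mul  2-wide
c4: i6 mulh  no-port MUL/BR
c5: i7,i8 beq/and  2-wide
c6: i9,i10 xor/sub  2-wide
c7: i11,i12 add/st  2-wide
c8: i13 and  tail

PAIRS = 5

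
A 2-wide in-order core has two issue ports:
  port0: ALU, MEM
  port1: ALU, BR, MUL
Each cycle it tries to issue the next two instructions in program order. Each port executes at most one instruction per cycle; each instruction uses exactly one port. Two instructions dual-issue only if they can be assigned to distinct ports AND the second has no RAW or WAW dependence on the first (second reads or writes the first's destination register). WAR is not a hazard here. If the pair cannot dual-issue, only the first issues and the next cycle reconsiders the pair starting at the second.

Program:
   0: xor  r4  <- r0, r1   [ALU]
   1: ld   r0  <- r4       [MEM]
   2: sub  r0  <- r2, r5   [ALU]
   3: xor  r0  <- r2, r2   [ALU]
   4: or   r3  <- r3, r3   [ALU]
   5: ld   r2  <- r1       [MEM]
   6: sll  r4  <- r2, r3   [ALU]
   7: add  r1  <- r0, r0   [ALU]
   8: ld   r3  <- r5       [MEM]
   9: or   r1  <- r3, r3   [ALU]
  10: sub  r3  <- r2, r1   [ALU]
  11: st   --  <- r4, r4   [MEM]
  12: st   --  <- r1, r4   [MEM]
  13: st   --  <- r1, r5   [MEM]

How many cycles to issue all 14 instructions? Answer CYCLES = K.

#0 head=0: xor i0 RAW r4
#1 head=1: ld i1 WAW r0
#2 head=2: sub i2 WAW r0
#3 head=3: xor+or i3,i4 2-wide
#4 head=5: ld i5 RAW r2
#5 head=6: sll+add i6,i7 2-wide
#6 head=8: ld i8 RAW r3
#7 head=9: or i9 RAW r1
#8 head=10: sub+st i10,i11 2-wide
#9 head=12: st i12 no-port MEM/MEM
#10 head=13: st i13 tail

CYCLES = 11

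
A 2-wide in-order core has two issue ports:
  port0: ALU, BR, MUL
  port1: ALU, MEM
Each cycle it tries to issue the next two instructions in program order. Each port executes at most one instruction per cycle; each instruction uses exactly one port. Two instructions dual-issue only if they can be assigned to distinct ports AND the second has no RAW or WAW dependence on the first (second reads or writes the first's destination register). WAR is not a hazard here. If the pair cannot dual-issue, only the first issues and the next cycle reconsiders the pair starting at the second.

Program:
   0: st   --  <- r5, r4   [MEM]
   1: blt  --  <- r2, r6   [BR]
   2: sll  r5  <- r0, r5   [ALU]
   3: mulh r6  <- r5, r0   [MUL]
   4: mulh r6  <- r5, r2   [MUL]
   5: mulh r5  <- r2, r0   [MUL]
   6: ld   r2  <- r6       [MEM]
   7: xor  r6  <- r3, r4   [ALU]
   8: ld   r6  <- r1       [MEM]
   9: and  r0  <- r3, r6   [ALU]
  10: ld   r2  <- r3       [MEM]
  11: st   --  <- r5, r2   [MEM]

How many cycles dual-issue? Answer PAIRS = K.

PAIRS = 3

0. st;blt @i0+i1  | pair
1. sll @i2  | RAW r5
2. mulh @i3  | no-port MUL/MUL
3. mulh @i4  | no-port MUL/MUL
4. mulh;ld @i5+i6  | pair
5. xor @i7  | WAW r6
6. ld @i8  | RAW r6
7. and;ld @i9+i10  | pair
8. st @i11  | tail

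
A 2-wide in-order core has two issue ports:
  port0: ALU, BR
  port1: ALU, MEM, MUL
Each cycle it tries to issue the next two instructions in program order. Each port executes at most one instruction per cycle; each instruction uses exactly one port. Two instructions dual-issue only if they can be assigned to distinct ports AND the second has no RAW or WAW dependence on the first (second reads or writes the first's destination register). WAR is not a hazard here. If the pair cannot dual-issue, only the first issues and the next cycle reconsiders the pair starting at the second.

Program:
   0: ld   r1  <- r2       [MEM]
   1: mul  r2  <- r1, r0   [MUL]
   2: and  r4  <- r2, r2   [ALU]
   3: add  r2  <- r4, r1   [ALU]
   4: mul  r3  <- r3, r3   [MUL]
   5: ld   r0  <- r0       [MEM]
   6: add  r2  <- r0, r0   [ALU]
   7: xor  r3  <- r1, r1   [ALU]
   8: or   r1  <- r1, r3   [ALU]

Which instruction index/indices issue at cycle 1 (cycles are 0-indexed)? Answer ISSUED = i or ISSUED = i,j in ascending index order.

0. ld @i0  | no-port MEM/MUL
1. mul @i1  | RAW r2
2. and @i2  | RAW r4
3. add;mul @i3/i4  | 2-wide
4. ld @i5  | RAW r0
5. add;xor @i6/i7  | 2-wide
6. or @i8  | tail

ISSUED = 1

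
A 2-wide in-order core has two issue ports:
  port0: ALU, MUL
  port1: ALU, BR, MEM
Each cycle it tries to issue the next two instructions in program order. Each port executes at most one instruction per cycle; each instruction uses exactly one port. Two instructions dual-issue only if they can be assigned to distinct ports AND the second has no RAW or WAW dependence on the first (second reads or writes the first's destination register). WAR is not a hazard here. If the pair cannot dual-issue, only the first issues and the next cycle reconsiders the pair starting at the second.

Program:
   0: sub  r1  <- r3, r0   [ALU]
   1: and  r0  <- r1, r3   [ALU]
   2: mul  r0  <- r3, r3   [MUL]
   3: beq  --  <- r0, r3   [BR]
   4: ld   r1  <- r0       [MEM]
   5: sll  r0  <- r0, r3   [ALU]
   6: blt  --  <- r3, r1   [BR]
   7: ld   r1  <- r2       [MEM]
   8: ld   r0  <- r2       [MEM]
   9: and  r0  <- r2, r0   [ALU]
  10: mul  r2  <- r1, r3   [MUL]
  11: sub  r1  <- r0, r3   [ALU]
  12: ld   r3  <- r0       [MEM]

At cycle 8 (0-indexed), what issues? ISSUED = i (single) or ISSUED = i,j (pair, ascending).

ISSUED = 9,10

c0: i0 sub  RAW r1
c1: i1 and  WAW r0
c2: i2 mul  RAW r0
c3: i3 beq  no-port BR/MEM
c4: i4&i5 ld/sll  pair
c5: i6 blt  no-port BR/MEM
c6: i7 ld  no-port MEM/MEM
c7: i8 ld  RAW+WAW r0
c8: i9&i10 and/mul  pair
c9: i11&i12 sub/ld  pair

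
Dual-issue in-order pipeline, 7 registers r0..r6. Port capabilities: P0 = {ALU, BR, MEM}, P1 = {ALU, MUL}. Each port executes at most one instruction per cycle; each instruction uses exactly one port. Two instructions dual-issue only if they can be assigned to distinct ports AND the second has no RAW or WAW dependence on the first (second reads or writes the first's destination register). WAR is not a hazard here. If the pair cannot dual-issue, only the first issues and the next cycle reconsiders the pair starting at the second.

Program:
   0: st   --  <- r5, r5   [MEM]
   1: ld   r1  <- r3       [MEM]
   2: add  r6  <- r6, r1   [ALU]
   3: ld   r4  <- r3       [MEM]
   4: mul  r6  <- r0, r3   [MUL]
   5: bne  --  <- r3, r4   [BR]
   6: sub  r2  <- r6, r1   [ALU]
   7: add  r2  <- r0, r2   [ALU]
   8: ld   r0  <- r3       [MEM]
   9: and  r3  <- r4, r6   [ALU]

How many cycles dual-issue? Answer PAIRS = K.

PAIRS = 3

c0: i0 st  no-port MEM/MEM
c1: i1 ld  RAW r1
c2: i2/i3 add+ld  2-wide
c3: i4/i5 mul+bne  2-wide
c4: i6 sub  RAW+WAW r2
c5: i7/i8 add+ld  2-wide
c6: i9 and  tail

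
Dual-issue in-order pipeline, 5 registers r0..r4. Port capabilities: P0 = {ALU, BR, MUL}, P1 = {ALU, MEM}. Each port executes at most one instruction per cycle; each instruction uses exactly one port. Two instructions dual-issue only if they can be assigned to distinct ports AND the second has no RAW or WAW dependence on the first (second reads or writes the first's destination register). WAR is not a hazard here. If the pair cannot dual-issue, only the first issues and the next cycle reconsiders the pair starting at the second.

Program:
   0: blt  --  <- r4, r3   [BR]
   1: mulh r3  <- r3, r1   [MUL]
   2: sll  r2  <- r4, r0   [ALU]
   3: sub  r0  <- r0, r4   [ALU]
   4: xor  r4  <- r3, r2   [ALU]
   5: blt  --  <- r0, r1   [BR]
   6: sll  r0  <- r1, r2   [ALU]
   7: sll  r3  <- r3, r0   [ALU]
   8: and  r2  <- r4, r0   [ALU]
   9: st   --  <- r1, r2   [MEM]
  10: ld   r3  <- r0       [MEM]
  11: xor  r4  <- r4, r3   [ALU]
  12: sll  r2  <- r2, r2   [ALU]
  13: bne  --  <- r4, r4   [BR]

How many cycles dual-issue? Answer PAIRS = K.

c0: i0 blt.BR  no-port BR/MUL
c1: i1,i2 mulh.MUL+sll.ALU  dual
c2: i3,i4 sub.ALU+xor.ALU  dual
c3: i5,i6 blt.BR+sll.ALU  dual
c4: i7,i8 sll.ALU+and.ALU  dual
c5: i9 st.MEM  no-port MEM/MEM
c6: i10 ld.MEM  RAW r3
c7: i11,i12 xor.ALU+sll.ALU  dual
c8: i13 bne.BR  tail

PAIRS = 5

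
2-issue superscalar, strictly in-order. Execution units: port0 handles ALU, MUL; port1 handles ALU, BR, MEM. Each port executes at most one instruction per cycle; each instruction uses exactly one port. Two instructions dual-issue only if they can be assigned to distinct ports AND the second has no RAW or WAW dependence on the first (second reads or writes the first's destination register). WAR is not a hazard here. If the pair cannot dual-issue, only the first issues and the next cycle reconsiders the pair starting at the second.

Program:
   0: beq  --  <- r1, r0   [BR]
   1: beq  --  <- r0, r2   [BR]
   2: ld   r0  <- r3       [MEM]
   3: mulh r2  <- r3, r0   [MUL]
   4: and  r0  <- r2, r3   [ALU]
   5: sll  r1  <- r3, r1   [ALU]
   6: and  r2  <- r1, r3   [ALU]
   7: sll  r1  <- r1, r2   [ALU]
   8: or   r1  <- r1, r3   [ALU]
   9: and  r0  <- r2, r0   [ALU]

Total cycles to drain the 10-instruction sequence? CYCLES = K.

  cy0 -> i0 (beq) no-port BR/BR
  cy1 -> i1 (beq) no-port BR/MEM
  cy2 -> i2 (ld) RAW r0
  cy3 -> i3 (mulh) RAW r2
  cy4 -> i4&i5 (and+sll) 2-wide
  cy5 -> i6 (and) RAW r2
  cy6 -> i7 (sll) RAW+WAW r1
  cy7 -> i8&i9 (or+and) 2-wide

CYCLES = 8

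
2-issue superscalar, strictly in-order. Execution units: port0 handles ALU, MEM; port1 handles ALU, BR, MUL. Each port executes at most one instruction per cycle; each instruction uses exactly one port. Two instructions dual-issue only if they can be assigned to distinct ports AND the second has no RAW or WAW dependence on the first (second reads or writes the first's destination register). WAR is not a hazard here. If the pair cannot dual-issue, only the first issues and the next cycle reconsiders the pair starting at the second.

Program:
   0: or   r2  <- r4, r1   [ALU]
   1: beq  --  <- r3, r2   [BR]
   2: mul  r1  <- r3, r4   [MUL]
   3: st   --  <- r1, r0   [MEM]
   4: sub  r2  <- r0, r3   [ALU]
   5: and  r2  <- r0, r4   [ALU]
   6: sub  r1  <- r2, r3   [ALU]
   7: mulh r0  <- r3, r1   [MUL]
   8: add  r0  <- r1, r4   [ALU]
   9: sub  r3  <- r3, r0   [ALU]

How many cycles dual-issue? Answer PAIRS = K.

PAIRS = 1

[0] i0  or  -- RAW r2
[1] i1  beq  -- no-port BR/MUL
[2] i2  mul  -- RAW r1
[3] i3,i4  st+sub  -- 2-wide
[4] i5  and  -- RAW r2
[5] i6  sub  -- RAW r1
[6] i7  mulh  -- WAW r0
[7] i8  add  -- RAW r0
[8] i9  sub  -- tail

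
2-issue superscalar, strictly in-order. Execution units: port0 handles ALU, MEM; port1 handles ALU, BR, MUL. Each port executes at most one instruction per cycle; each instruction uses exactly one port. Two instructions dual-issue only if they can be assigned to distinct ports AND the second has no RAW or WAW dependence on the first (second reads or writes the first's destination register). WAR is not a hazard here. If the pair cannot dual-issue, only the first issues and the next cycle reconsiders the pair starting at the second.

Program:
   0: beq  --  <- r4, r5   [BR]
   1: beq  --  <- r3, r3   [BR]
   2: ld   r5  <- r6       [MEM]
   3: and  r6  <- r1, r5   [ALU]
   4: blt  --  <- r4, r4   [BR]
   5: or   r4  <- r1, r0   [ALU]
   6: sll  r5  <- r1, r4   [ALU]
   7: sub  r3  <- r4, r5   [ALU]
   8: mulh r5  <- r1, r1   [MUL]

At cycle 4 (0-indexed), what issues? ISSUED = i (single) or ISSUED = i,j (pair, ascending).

ISSUED = 6

c0: i0 beq  no-port BR/BR
c1: i1,i2 beq+ld  2-wide
c2: i3,i4 and+blt  2-wide
c3: i5 or  RAW r4
c4: i6 sll  RAW r5
c5: i7,i8 sub+mulh  2-wide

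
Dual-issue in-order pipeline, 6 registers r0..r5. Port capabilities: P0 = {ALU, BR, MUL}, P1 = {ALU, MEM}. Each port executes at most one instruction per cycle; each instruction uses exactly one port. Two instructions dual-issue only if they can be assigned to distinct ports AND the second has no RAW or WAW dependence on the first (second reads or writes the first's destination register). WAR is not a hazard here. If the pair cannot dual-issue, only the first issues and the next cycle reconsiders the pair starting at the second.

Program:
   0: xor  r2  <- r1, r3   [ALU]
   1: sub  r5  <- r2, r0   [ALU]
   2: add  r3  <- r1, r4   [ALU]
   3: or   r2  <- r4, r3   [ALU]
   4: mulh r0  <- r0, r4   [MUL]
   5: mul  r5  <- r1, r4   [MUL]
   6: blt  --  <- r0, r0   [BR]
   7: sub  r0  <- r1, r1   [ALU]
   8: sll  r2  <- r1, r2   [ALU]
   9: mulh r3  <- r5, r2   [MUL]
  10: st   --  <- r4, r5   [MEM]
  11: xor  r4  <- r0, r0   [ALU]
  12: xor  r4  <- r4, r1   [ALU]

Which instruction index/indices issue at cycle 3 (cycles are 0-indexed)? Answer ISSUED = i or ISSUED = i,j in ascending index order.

t=0 i0:xor ; RAW r2
t=1 i1,i2:sub;add ; 2-wide
t=2 i3,i4:or;mulh ; 2-wide
t=3 i5:mul ; no-port MUL/BR
t=4 i6,i7:blt;sub ; 2-wide
t=5 i8:sll ; RAW r2
t=6 i9,i10:mulh;st ; 2-wide
t=7 i11:xor ; RAW+WAW r4
t=8 i12:xor ; tail

ISSUED = 5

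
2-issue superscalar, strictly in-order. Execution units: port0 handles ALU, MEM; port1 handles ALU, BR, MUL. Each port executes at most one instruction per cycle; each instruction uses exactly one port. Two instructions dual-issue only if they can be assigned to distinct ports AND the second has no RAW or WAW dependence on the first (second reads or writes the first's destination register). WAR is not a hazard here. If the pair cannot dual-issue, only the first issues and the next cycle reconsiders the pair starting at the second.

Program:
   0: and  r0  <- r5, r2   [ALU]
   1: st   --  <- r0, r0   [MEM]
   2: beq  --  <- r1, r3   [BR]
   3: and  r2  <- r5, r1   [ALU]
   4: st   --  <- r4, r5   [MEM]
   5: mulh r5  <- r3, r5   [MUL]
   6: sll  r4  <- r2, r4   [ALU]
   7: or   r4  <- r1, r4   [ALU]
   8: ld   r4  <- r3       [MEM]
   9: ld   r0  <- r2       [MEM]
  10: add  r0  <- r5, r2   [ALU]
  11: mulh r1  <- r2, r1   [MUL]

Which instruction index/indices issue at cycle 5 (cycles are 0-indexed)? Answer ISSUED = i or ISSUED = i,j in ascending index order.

ISSUED = 8

0. and @i0  | RAW r0
1. st beq @i1,i2  | dual
2. and st @i3,i4  | dual
3. mulh sll @i5,i6  | dual
4. or @i7  | WAW r4
5. ld @i8  | no-port MEM/MEM
6. ld @i9  | WAW r0
7. add mulh @i10,i11  | dual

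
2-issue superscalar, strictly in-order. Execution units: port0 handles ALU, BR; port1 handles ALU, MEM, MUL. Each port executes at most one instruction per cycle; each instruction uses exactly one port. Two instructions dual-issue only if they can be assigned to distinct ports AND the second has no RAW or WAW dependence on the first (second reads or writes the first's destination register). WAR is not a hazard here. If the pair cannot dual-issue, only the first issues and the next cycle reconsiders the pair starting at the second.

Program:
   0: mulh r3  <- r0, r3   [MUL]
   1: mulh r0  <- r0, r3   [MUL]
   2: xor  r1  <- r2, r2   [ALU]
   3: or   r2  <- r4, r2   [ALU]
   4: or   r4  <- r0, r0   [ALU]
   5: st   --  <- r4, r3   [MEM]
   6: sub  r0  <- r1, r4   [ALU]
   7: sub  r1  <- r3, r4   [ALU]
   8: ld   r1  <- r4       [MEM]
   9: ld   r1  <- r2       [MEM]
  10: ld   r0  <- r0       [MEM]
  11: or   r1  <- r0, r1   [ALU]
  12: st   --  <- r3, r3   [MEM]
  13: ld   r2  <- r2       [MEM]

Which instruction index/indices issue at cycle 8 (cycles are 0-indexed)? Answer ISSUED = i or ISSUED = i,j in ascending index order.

#0 head=0: mulh.MUL i0 no-port MUL/MUL
#1 head=1: mulh.MUL+xor.ALU i1&i2 pair
#2 head=3: or.ALU+or.ALU i3&i4 pair
#3 head=5: st.MEM+sub.ALU i5&i6 pair
#4 head=7: sub.ALU i7 WAW r1
#5 head=8: ld.MEM i8 no-port MEM/MEM
#6 head=9: ld.MEM i9 no-port MEM/MEM
#7 head=10: ld.MEM i10 RAW r0
#8 head=11: or.ALU+st.MEM i11&i12 pair
#9 head=13: ld.MEM i13 tail

ISSUED = 11,12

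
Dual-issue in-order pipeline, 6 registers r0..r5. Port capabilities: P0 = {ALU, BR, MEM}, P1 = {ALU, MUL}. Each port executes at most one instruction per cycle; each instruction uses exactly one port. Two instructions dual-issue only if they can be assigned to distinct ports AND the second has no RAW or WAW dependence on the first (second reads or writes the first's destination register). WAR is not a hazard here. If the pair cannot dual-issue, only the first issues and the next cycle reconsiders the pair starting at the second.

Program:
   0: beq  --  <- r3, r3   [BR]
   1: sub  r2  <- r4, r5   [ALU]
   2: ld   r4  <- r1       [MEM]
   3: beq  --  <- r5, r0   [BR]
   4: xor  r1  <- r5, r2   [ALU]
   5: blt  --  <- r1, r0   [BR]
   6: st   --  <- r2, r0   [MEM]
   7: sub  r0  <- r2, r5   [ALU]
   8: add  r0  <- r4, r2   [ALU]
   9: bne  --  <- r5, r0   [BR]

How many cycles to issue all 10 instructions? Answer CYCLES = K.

CYCLES = 7

c0: i0&i1 beq.BR sub.ALU  2-wide
c1: i2 ld.MEM  no-port MEM/BR
c2: i3&i4 beq.BR xor.ALU  2-wide
c3: i5 blt.BR  no-port BR/MEM
c4: i6&i7 st.MEM sub.ALU  2-wide
c5: i8 add.ALU  RAW r0
c6: i9 bne.BR  tail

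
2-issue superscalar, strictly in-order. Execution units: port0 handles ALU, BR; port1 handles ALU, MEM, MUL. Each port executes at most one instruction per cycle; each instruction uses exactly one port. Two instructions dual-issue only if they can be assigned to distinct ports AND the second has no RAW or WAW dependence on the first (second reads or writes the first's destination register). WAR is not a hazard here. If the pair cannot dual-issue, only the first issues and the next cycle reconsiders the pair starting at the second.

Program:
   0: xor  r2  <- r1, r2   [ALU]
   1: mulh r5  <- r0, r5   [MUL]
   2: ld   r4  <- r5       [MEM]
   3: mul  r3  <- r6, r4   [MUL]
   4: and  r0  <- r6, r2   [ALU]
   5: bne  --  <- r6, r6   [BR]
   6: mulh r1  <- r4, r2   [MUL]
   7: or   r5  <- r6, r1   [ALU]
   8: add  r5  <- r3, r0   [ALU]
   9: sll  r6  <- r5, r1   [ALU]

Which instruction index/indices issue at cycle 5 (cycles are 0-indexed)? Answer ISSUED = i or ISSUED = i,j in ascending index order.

ISSUED = 8

  cy0 -> i0&i1 (xor.ALU;mulh.MUL) dual
  cy1 -> i2 (ld.MEM) no-port MEM/MUL
  cy2 -> i3&i4 (mul.MUL;and.ALU) dual
  cy3 -> i5&i6 (bne.BR;mulh.MUL) dual
  cy4 -> i7 (or.ALU) WAW r5
  cy5 -> i8 (add.ALU) RAW r5
  cy6 -> i9 (sll.ALU) tail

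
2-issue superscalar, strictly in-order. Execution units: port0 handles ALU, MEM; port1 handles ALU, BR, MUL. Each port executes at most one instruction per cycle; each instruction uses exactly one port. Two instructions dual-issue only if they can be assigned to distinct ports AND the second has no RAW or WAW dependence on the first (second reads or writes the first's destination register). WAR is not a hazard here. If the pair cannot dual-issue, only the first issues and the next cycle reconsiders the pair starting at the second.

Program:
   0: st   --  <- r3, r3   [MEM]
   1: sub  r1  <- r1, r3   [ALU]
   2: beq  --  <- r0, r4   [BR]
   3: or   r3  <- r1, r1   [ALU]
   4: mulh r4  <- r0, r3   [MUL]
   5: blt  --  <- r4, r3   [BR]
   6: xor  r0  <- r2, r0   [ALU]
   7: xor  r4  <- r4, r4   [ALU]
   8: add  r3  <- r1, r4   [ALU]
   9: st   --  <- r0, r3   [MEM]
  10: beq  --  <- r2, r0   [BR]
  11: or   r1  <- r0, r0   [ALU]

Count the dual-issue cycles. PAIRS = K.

PAIRS = 4

#0 head=0: st.MEM sub.ALU i0&i1 2-wide
#1 head=2: beq.BR or.ALU i2&i3 2-wide
#2 head=4: mulh.MUL i4 no-port MUL/BR
#3 head=5: blt.BR xor.ALU i5&i6 2-wide
#4 head=7: xor.ALU i7 RAW r4
#5 head=8: add.ALU i8 RAW r3
#6 head=9: st.MEM beq.BR i9&i10 2-wide
#7 head=11: or.ALU i11 tail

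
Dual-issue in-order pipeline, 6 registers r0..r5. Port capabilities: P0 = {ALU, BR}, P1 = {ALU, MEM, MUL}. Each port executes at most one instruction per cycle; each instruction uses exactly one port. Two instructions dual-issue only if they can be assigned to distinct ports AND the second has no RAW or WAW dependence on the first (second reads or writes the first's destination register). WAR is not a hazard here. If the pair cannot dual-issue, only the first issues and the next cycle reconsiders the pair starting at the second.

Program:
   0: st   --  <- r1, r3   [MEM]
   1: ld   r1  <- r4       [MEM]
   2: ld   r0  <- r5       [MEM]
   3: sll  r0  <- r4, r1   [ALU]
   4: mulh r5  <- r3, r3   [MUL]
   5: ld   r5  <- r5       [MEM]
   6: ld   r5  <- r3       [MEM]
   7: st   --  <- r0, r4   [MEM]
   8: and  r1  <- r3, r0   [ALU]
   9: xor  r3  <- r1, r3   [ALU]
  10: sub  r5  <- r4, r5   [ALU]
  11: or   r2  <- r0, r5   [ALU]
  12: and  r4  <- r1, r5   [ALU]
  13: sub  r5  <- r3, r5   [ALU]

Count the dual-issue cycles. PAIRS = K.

#0 head=0: st i0 no-port MEM/MEM
#1 head=1: ld i1 no-port MEM/MEM
#2 head=2: ld i2 WAW r0
#3 head=3: sll/mulh i3&i4 2-wide
#4 head=5: ld i5 no-port MEM/MEM
#5 head=6: ld i6 no-port MEM/MEM
#6 head=7: st/and i7&i8 2-wide
#7 head=9: xor/sub i9&i10 2-wide
#8 head=11: or/and i11&i12 2-wide
#9 head=13: sub i13 tail

PAIRS = 4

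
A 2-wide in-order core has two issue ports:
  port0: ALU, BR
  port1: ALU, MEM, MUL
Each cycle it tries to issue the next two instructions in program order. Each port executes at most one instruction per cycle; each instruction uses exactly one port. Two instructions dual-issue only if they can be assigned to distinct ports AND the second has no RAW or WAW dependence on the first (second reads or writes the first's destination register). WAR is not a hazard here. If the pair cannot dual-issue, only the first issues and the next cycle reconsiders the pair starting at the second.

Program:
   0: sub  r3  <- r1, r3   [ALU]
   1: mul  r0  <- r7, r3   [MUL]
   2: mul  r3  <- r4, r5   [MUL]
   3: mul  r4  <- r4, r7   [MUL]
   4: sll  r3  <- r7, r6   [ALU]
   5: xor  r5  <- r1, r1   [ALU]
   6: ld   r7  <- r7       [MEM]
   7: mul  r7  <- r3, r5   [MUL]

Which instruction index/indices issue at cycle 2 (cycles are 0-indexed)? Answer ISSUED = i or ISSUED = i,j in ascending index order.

t=0 i0:sub.ALU ; RAW r3
t=1 i1:mul.MUL ; no-port MUL/MUL
t=2 i2:mul.MUL ; no-port MUL/MUL
t=3 i3,i4:mul.MUL;sll.ALU ; pair
t=4 i5,i6:xor.ALU;ld.MEM ; pair
t=5 i7:mul.MUL ; tail

ISSUED = 2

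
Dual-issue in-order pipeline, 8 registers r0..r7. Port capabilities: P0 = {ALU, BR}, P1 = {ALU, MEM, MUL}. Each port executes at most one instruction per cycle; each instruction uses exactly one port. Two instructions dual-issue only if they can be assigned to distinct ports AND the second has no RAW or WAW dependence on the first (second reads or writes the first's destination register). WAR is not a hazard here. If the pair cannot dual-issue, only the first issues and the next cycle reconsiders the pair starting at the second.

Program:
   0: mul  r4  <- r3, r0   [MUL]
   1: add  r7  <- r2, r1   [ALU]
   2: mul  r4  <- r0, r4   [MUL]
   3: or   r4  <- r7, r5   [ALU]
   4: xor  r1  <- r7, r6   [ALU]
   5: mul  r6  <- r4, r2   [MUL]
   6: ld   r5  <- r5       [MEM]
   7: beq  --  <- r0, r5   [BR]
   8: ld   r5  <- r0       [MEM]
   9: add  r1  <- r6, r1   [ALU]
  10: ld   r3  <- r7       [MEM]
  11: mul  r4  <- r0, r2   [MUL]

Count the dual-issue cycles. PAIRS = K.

[0] i0&i1  mul;add  -- 2-wide
[1] i2  mul  -- WAW r4
[2] i3&i4  or;xor  -- 2-wide
[3] i5  mul  -- no-port MUL/MEM
[4] i6  ld  -- RAW r5
[5] i7&i8  beq;ld  -- 2-wide
[6] i9&i10  add;ld  -- 2-wide
[7] i11  mul  -- tail

PAIRS = 4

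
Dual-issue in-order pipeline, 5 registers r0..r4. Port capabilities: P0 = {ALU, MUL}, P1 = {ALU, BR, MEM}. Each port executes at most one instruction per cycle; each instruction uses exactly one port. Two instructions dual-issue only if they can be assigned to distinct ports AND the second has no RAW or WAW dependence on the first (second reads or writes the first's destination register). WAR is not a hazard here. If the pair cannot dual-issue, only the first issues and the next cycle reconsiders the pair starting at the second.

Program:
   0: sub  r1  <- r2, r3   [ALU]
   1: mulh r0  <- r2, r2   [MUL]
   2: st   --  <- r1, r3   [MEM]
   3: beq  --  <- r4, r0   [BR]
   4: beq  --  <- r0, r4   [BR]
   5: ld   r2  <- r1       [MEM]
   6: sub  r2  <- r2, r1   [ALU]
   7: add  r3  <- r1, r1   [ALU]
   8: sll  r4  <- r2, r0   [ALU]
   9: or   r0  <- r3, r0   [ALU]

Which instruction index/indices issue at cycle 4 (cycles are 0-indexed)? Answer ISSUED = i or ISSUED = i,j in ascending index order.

ISSUED = 5

#0 head=0: sub/mulh i0+i1 2-wide
#1 head=2: st i2 no-port MEM/BR
#2 head=3: beq i3 no-port BR/BR
#3 head=4: beq i4 no-port BR/MEM
#4 head=5: ld i5 RAW+WAW r2
#5 head=6: sub/add i6+i7 2-wide
#6 head=8: sll/or i8+i9 2-wide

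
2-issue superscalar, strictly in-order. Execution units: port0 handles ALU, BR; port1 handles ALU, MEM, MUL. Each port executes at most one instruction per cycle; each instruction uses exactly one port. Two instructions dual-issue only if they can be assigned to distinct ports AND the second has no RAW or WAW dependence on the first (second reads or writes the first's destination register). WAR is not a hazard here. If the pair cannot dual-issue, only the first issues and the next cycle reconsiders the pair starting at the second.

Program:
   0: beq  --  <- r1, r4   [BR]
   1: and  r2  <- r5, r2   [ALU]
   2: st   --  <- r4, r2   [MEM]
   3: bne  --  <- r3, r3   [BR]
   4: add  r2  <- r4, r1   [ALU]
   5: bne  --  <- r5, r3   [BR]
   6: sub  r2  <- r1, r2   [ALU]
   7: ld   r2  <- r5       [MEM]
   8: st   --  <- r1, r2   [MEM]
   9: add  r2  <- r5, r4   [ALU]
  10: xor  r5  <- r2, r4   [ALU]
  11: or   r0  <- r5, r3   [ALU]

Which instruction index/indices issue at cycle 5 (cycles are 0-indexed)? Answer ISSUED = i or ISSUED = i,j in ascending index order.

t=0 i0/i1:beq/and ; dual
t=1 i2/i3:st/bne ; dual
t=2 i4/i5:add/bne ; dual
t=3 i6:sub ; WAW r2
t=4 i7:ld ; no-port MEM/MEM
t=5 i8/i9:st/add ; dual
t=6 i10:xor ; RAW r5
t=7 i11:or ; tail

ISSUED = 8,9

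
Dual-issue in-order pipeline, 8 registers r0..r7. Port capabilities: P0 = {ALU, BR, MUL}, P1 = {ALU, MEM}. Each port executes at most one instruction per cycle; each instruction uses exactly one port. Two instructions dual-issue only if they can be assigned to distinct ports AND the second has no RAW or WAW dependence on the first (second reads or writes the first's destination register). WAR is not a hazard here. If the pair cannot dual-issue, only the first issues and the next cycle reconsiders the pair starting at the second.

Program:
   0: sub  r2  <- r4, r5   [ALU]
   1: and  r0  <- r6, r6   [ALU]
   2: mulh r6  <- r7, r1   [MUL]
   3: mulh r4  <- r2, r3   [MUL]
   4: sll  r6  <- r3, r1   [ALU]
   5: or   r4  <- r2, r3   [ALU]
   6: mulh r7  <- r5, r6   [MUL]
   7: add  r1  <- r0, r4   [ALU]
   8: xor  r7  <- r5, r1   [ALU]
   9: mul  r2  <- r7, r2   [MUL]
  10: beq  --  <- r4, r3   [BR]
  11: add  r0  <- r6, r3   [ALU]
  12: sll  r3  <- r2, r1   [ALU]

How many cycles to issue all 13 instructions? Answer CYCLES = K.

CYCLES = 9

  cy0 -> i0+i1 (sub.ALU/and.ALU) 2-wide
  cy1 -> i2 (mulh.MUL) no-port MUL/MUL
  cy2 -> i3+i4 (mulh.MUL/sll.ALU) 2-wide
  cy3 -> i5+i6 (or.ALU/mulh.MUL) 2-wide
  cy4 -> i7 (add.ALU) RAW r1
  cy5 -> i8 (xor.ALU) RAW r7
  cy6 -> i9 (mul.MUL) no-port MUL/BR
  cy7 -> i10+i11 (beq.BR/add.ALU) 2-wide
  cy8 -> i12 (sll.ALU) tail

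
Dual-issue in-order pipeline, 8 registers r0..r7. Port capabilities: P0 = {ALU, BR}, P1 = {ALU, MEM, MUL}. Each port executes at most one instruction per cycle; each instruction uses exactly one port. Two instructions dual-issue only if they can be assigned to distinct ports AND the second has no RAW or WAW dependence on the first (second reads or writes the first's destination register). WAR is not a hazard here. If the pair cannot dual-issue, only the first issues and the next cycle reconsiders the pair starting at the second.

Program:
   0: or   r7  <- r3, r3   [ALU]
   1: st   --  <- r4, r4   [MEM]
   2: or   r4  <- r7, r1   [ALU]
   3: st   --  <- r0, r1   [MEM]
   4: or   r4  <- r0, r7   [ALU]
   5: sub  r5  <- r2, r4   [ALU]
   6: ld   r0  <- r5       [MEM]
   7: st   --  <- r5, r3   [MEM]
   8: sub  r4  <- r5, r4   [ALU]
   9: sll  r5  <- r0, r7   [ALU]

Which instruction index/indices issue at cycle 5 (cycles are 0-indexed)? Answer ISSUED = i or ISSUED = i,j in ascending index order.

ISSUED = 7,8

c0: i0+i1 or.ALU+st.MEM  2-wide
c1: i2+i3 or.ALU+st.MEM  2-wide
c2: i4 or.ALU  RAW r4
c3: i5 sub.ALU  RAW r5
c4: i6 ld.MEM  no-port MEM/MEM
c5: i7+i8 st.MEM+sub.ALU  2-wide
c6: i9 sll.ALU  tail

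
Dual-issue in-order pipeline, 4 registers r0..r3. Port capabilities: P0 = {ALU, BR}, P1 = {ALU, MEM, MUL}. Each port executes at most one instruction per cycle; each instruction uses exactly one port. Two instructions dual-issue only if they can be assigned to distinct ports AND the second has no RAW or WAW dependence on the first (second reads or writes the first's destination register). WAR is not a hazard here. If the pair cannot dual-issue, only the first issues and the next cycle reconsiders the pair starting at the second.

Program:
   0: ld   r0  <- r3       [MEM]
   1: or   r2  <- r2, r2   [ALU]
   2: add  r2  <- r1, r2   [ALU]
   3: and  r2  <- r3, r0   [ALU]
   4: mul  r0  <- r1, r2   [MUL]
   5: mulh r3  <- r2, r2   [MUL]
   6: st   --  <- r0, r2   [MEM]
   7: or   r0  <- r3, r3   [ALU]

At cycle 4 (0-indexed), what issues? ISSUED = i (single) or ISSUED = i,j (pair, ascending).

  cy0 -> i0&i1 (ld.MEM;or.ALU) 2-wide
  cy1 -> i2 (add.ALU) WAW r2
  cy2 -> i3 (and.ALU) RAW r2
  cy3 -> i4 (mul.MUL) no-port MUL/MUL
  cy4 -> i5 (mulh.MUL) no-port MUL/MEM
  cy5 -> i6&i7 (st.MEM;or.ALU) 2-wide

ISSUED = 5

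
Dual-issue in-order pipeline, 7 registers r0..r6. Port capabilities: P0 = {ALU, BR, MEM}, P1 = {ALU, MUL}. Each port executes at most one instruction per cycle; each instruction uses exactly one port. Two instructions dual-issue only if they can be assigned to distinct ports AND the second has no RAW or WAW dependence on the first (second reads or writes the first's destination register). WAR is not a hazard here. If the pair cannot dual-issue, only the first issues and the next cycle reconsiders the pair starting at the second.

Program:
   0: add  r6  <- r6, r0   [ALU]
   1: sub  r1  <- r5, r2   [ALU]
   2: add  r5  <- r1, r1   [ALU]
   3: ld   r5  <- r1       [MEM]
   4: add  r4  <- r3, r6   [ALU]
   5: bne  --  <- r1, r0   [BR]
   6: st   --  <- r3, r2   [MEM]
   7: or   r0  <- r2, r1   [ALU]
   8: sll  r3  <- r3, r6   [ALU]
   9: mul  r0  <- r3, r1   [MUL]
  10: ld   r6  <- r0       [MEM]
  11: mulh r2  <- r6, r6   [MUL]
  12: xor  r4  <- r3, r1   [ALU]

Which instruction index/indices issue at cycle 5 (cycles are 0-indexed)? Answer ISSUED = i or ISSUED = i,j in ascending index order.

ISSUED = 8

#0 head=0: add.ALU;sub.ALU i0&i1 pair
#1 head=2: add.ALU i2 WAW r5
#2 head=3: ld.MEM;add.ALU i3&i4 pair
#3 head=5: bne.BR i5 no-port BR/MEM
#4 head=6: st.MEM;or.ALU i6&i7 pair
#5 head=8: sll.ALU i8 RAW r3
#6 head=9: mul.MUL i9 RAW r0
#7 head=10: ld.MEM i10 RAW r6
#8 head=11: mulh.MUL;xor.ALU i11&i12 pair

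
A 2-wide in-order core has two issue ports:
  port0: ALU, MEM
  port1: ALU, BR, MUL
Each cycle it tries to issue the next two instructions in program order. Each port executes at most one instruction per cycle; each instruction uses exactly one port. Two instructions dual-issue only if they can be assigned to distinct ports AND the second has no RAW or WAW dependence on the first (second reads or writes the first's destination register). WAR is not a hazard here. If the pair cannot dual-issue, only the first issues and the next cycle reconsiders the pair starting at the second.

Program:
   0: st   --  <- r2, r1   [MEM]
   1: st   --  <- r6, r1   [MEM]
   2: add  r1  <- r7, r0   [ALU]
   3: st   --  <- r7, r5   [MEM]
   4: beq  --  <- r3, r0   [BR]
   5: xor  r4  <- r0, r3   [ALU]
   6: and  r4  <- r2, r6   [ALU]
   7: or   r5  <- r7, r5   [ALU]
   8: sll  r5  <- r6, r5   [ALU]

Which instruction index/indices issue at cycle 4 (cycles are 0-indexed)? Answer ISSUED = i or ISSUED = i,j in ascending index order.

ISSUED = 6,7

0. st.MEM @i0  | no-port MEM/MEM
1. st.MEM+add.ALU @i1+i2  | pair
2. st.MEM+beq.BR @i3+i4  | pair
3. xor.ALU @i5  | WAW r4
4. and.ALU+or.ALU @i6+i7  | pair
5. sll.ALU @i8  | tail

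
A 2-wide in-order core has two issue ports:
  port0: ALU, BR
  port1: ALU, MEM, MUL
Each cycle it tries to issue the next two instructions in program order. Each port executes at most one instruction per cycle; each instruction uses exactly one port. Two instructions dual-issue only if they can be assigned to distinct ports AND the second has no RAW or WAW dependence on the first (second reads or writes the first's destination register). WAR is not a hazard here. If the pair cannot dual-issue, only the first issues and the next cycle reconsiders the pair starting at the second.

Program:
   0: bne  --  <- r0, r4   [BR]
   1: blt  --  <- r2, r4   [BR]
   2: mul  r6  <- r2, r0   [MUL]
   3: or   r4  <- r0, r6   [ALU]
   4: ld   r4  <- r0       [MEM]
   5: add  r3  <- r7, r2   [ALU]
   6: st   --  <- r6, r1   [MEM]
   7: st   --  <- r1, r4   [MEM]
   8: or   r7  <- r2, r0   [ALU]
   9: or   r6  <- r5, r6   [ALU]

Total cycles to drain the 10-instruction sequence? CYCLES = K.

0. bne @i0  | no-port BR/BR
1. blt;mul @i1&i2  | dual
2. or @i3  | WAW r4
3. ld;add @i4&i5  | dual
4. st @i6  | no-port MEM/MEM
5. st;or @i7&i8  | dual
6. or @i9  | tail

CYCLES = 7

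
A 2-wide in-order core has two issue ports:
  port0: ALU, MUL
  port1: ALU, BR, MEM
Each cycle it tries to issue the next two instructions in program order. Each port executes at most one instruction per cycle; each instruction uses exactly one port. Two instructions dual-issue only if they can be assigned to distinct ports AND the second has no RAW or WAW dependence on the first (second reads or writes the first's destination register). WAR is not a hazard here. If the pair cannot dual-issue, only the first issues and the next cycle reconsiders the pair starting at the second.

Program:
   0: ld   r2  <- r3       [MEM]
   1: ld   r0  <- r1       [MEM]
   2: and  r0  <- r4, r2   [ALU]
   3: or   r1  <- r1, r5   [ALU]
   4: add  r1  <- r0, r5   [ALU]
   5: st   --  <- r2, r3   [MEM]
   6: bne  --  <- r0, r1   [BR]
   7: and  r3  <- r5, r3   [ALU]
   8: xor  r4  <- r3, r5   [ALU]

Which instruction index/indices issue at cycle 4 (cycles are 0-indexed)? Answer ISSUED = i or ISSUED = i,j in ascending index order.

#0 head=0: ld.MEM i0 no-port MEM/MEM
#1 head=1: ld.MEM i1 WAW r0
#2 head=2: and.ALU;or.ALU i2,i3 pair
#3 head=4: add.ALU;st.MEM i4,i5 pair
#4 head=6: bne.BR;and.ALU i6,i7 pair
#5 head=8: xor.ALU i8 tail

ISSUED = 6,7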